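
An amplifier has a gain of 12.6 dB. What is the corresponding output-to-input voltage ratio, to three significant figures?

Voltage ratio = 10^(dB/20).
10^(12.6/20) = 10^(0.6300) = 4.27.

4.27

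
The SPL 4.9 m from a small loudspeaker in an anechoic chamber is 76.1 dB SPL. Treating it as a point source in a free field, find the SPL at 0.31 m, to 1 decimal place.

Free-field point source: level drops by 20·log₁₀ of the distance ratio.
ΔL = −20·log₁₀(0.31/4.9) = 23.98 dB, so L₂ = 76.1 + (23.98) = 100.1 dB SPL.

100.1 dB SPL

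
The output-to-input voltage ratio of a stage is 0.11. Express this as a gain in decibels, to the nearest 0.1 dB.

-19.2 dB

Voltage ratio → dB uses the 20·log₁₀ form:
20·log₁₀(0.11) = -19.2 dB.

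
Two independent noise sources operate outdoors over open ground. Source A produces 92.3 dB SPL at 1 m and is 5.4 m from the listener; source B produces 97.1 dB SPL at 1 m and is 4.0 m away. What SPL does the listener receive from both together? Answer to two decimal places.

At the listener: L_A = 92.3 − 20·log₁₀(5.4) = 77.652 dB; L_B = 97.1 − 20·log₁₀(4.0) = 85.059 dB.
Combined: 10·log₁₀(10^(77.652/10)+10^(85.059/10)) = 85.78 dB SPL.

85.78 dB SPL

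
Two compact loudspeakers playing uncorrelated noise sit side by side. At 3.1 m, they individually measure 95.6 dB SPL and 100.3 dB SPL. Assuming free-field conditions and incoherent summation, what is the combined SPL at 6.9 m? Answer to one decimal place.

94.6 dB SPL

Combined at 3.1 m: 10·log₁₀(10^(95.6/10)+10^(100.3/10)) = 101.57 dB SPL.
Then apply −20·log₁₀(6.9/3.1) = -6.95 dB → 94.6 dB SPL.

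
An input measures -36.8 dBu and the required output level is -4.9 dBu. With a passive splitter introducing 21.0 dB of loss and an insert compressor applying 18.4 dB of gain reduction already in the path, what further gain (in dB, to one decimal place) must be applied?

The required make-up gain is the shortfall in the dB sum.
G = -4.9 − (-36.8) + 21.0 + 18.4 = 71.3 dB.

71.3 dB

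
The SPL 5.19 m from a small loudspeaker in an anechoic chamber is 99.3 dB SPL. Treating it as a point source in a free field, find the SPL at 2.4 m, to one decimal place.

Free-field point source: level drops by 20·log₁₀ of the distance ratio.
ΔL = −20·log₁₀(2.4/5.19) = 6.70 dB, so L₂ = 99.3 + (6.70) = 106.0 dB SPL.

106.0 dB SPL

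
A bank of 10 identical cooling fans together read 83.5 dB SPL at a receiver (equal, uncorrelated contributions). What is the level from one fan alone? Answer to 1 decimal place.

10 equal incoherent sources add 10·log₁₀(10) = 10.00 dB over one source.
L_one = 83.5 − 10.00 = 73.5 dB SPL.

73.5 dB SPL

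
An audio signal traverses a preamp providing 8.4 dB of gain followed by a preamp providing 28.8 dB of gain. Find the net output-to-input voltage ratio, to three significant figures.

Net gain = 8.4 + 28.8 = 37.2 dB.
Voltage ratio = 10^(37.2/20) = 72.4.

72.4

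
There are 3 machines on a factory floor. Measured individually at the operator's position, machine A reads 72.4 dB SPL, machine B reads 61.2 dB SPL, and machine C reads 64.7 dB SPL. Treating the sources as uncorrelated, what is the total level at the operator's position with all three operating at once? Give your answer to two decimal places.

73.35 dB SPL

Uncorrelated sources add in intensity (power), not in dB.
L_total = 10·log₁₀(10^(72.4/10) + 10^(61.2/10) + 10^(64.7/10)) = 10·log₁₀(21650000) = 73.35 dB SPL.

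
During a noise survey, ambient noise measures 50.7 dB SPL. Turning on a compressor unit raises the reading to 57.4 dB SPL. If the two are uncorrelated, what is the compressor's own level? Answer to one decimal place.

Subtract intensities: L_src = 10·log₁₀(10^(L_total/10) − 10^(L_bg/10)).
L_src = 10·log₁₀(10^(57.4/10) − 10^(50.7/10)) = 10·log₁₀(432100) = 56.4 dB SPL.

56.4 dB SPL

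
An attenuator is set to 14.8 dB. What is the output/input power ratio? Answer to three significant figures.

Power ratio = 10^(dB/10).
10^(-14.8/10) = 10^(-1.480) = 0.0331.

0.0331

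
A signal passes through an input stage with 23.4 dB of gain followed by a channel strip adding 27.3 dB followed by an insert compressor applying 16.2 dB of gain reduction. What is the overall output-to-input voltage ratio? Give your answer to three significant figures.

Net gain = 23.4 + 27.3 + (−16.2) = 34.5 dB.
Voltage ratio = 10^(34.5/20) = 53.1.

53.1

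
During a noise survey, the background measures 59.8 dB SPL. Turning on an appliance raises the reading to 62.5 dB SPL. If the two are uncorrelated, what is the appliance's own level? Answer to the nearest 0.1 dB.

59.2 dB SPL

Subtract intensities: L_src = 10·log₁₀(10^(L_total/10) − 10^(L_bg/10)).
L_src = 10·log₁₀(10^(62.5/10) − 10^(59.8/10)) = 10·log₁₀(823300) = 59.2 dB SPL.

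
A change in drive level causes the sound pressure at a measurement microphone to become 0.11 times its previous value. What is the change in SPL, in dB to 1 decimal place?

Sound pressure is an amplitude quantity: ΔL = 20·log₁₀(p₂/p₁).
20·log₁₀(0.11) = -19.2 dB.

-19.2 dB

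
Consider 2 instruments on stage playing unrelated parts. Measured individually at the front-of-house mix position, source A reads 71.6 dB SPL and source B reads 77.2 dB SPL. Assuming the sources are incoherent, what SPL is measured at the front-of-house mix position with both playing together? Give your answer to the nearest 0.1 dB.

78.3 dB SPL

Incoherent sources sum as intensities:
L_total = 10·log₁₀(10^(71.6/10) + 10^(77.2/10)) = 10·log₁₀(66940000) = 78.3 dB SPL.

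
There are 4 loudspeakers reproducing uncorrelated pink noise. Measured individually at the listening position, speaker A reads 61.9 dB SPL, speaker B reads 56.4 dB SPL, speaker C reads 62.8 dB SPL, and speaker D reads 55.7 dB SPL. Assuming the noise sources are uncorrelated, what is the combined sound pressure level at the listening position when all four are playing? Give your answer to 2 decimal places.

66.30 dB SPL

Uncorrelated sources add in intensity (power), not in dB.
L_total = 10·log₁₀(10^(61.9/10) + 10^(56.4/10) + 10^(62.8/10) + 10^(55.7/10)) = 10·log₁₀(4262000) = 66.30 dB SPL.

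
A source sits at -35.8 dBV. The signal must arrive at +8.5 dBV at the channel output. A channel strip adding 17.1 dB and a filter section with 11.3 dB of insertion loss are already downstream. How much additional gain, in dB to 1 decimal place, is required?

The required make-up gain is the shortfall in the dB sum.
G = +8.5 − (-35.8) − 17.1 + 11.3 = 38.5 dB.

38.5 dB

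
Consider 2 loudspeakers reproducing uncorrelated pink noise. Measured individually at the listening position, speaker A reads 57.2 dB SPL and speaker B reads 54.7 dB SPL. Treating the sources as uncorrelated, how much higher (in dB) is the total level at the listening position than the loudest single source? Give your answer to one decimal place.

1.9 dB

Uncorrelated sources add in intensity (power), not in dB.
L_total = 10·log₁₀(10^(57.2/10) + 10^(54.7/10)) = 59.14 dB SPL.
Excess over the loudest (57.2 dB): 59.14 − 57.2 = 1.9 dB.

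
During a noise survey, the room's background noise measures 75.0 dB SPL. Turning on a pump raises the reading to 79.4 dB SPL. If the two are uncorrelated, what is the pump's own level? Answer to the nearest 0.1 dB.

77.4 dB SPL

Remove the background by subtracting linear intensities:
L_src = 10·log₁₀(10^(79.4/10) − 10^(75.0/10)) = 10·log₁₀(55470000) = 77.4 dB SPL.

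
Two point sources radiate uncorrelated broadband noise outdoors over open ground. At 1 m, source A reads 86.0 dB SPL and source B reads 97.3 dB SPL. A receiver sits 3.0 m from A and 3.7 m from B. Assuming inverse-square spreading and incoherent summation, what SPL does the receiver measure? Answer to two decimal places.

At the listener: L_A = 86.0 − 20·log₁₀(3.0) = 76.458 dB; L_B = 97.3 − 20·log₁₀(3.7) = 85.936 dB.
Combined: 10·log₁₀(10^(76.458/10)+10^(85.936/10)) = 86.40 dB SPL.

86.40 dB SPL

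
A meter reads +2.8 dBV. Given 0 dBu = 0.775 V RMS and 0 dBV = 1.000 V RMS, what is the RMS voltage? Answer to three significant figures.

V = 1.000 V × 10^(+2.8/20).
= 1.000 × 1.380 = 1.38 V.

1.38 V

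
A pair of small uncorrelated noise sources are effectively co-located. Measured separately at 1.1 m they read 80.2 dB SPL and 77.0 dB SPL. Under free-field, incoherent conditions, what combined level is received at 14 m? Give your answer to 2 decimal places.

Combined at 1.1 m: 10·log₁₀(10^(80.2/10)+10^(77.0/10)) = 81.899 dB SPL.
Then apply −20·log₁₀(14/1.1) = -22.095 dB → 59.80 dB SPL.

59.80 dB SPL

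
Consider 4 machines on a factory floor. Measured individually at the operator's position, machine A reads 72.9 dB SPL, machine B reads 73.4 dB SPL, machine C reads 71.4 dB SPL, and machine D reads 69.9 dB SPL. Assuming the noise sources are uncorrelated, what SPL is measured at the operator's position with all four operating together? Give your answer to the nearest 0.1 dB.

78.1 dB SPL

Add the sources as powers (linear), then convert back to dB:
L_total = 10·log₁₀(10^(72.9/10) + 10^(73.4/10) + 10^(71.4/10) + 10^(69.9/10)) = 10·log₁₀(64950000) = 78.1 dB SPL.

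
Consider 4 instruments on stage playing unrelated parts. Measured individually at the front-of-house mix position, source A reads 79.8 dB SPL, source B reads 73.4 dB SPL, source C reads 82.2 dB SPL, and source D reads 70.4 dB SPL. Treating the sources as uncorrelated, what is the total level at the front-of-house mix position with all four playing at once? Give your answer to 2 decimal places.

Incoherent sources sum as intensities:
L_total = 10·log₁₀(10^(79.8/10) + 10^(73.4/10) + 10^(82.2/10) + 10^(70.4/10)) = 10·log₁₀(294300000) = 84.69 dB SPL.

84.69 dB SPL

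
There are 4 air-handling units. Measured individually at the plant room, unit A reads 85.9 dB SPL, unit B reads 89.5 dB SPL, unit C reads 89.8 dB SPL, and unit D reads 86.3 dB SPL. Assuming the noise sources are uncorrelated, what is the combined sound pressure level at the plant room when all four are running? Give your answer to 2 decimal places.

Incoherent sources sum as intensities:
L_total = 10·log₁₀(10^(85.9/10) + 10^(89.5/10) + 10^(89.8/10) + 10^(86.3/10)) = 10·log₁₀(2662000000) = 94.25 dB SPL.

94.25 dB SPL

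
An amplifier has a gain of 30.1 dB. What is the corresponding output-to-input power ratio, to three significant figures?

1020

Power ratio = 10^(dB/10).
10^(30.1/10) = 10^(3.010) = 1020.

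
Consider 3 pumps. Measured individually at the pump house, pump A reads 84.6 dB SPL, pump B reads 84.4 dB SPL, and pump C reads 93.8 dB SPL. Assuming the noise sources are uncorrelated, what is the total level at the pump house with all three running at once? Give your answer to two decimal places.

Add the sources as powers (linear), then convert back to dB:
L_total = 10·log₁₀(10^(84.6/10) + 10^(84.4/10) + 10^(93.8/10)) = 10·log₁₀(2963000000) = 94.72 dB SPL.

94.72 dB SPL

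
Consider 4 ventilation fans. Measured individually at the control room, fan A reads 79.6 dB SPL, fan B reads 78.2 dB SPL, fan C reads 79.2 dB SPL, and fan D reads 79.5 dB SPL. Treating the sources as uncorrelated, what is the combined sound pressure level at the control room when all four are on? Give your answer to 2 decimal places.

Uncorrelated sources add in intensity (power), not in dB.
L_total = 10·log₁₀(10^(79.6/10) + 10^(78.2/10) + 10^(79.2/10) + 10^(79.5/10)) = 10·log₁₀(329600000) = 85.18 dB SPL.

85.18 dB SPL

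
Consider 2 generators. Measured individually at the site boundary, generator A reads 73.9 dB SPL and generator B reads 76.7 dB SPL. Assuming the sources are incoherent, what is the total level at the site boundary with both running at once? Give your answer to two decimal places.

Uncorrelated sources add in intensity (power), not in dB.
L_total = 10·log₁₀(10^(73.9/10) + 10^(76.7/10)) = 10·log₁₀(71320000) = 78.53 dB SPL.

78.53 dB SPL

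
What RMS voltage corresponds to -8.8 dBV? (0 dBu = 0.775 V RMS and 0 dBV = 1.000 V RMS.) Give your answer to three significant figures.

V = 1.000 V × 10^(-8.8/20).
= 1.000 × 0.3631 = 0.363 V.

0.363 V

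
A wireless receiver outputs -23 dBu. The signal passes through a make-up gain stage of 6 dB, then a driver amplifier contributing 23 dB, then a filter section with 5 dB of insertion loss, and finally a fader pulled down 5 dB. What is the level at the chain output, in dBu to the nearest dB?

In dB, series stages simply add:
-23 + 6 + 23 − 5 − 5 = -4 dBu.

-4 dBu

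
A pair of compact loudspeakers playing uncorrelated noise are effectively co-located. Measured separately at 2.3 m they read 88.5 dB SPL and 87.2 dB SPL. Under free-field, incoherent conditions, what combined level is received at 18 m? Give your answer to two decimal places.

73.04 dB SPL

Combined at 2.3 m: 10·log₁₀(10^(88.5/10)+10^(87.2/10)) = 90.909 dB SPL.
Then apply −20·log₁₀(18/2.3) = -17.871 dB → 73.04 dB SPL.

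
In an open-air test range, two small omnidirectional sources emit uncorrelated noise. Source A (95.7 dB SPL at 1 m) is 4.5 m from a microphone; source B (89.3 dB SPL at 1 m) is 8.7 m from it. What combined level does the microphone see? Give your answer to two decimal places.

At the listener: L_A = 95.7 − 20·log₁₀(4.5) = 82.636 dB; L_B = 89.3 − 20·log₁₀(8.7) = 70.510 dB.
Combined: 10·log₁₀(10^(82.636/10)+10^(70.510/10)) = 82.89 dB SPL.

82.89 dB SPL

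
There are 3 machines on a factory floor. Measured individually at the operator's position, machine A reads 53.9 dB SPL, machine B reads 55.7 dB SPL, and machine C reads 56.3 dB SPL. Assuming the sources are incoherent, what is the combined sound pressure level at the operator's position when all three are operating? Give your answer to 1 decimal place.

Uncorrelated sources add in intensity (power), not in dB.
L_total = 10·log₁₀(10^(53.9/10) + 10^(55.7/10) + 10^(56.3/10)) = 10·log₁₀(1044000) = 60.2 dB SPL.

60.2 dB SPL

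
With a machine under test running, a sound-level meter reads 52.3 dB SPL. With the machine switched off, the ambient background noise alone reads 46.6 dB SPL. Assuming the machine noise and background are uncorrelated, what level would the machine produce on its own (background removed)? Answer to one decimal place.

Subtract intensities: L_src = 10·log₁₀(10^(L_total/10) − 10^(L_bg/10)).
L_src = 10·log₁₀(10^(52.3/10) − 10^(46.6/10)) = 10·log₁₀(124100) = 50.9 dB SPL.

50.9 dB SPL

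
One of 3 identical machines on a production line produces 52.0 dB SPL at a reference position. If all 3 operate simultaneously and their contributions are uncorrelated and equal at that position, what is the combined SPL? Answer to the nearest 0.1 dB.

3 equal incoherent sources raise the level by 10·log₁₀(3) = 4.77 dB.
L_total = 52.0 + 4.77 = 56.8 dB SPL.

56.8 dB SPL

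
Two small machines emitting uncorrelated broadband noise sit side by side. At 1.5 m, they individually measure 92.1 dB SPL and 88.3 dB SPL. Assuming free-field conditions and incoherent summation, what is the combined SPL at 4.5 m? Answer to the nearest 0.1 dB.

Combined at 1.5 m: 10·log₁₀(10^(92.1/10)+10^(88.3/10)) = 93.61 dB SPL.
Then apply −20·log₁₀(4.5/1.5) = -9.54 dB → 84.1 dB SPL.

84.1 dB SPL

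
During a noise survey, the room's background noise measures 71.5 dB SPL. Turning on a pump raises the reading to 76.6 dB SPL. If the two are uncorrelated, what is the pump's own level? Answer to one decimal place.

Subtract intensities: L_src = 10·log₁₀(10^(L_total/10) − 10^(L_bg/10)).
L_src = 10·log₁₀(10^(76.6/10) − 10^(71.5/10)) = 10·log₁₀(31580000) = 75.0 dB SPL.

75.0 dB SPL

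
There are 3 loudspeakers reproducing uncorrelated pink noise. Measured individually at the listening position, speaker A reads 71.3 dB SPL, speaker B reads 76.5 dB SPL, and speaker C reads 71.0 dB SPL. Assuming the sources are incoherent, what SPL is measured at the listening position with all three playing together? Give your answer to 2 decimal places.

Incoherent sources sum as intensities:
L_total = 10·log₁₀(10^(71.3/10) + 10^(76.5/10) + 10^(71.0/10)) = 10·log₁₀(70750000) = 78.50 dB SPL.

78.50 dB SPL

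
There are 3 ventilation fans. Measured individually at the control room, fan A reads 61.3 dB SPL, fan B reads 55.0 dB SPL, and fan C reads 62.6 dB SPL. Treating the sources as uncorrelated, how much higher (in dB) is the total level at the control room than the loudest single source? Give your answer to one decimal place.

2.8 dB

Uncorrelated sources add in intensity (power), not in dB.
L_total = 10·log₁₀(10^(61.3/10) + 10^(55.0/10) + 10^(62.6/10)) = 65.42 dB SPL.
Excess over the loudest (62.6 dB): 65.42 − 62.6 = 2.8 dB.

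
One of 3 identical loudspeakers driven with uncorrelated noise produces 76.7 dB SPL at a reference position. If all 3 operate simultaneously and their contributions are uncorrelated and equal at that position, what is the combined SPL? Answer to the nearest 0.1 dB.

3 equal incoherent sources raise the level by 10·log₁₀(3) = 4.77 dB.
L_total = 76.7 + 4.77 = 81.5 dB SPL.

81.5 dB SPL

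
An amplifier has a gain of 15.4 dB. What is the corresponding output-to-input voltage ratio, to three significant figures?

Voltage ratio = 10^(dB/20).
10^(15.4/20) = 10^(0.7700) = 5.89.

5.89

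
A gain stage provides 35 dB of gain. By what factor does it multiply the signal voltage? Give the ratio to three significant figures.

Voltage ratio = 10^(dB/20).
10^(35/20) = 10^(1.750) = 56.2.

56.2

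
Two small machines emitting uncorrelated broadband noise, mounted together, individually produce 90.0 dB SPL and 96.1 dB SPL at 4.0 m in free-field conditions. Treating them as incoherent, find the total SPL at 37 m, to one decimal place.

Combined at 4.0 m: 10·log₁₀(10^(90.0/10)+10^(96.1/10)) = 97.05 dB SPL.
Then apply −20·log₁₀(37/4.0) = -19.32 dB → 77.7 dB SPL.

77.7 dB SPL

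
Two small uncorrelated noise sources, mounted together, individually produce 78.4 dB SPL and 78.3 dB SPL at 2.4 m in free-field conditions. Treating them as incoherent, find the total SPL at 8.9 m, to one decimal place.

Combined at 2.4 m: 10·log₁₀(10^(78.4/10)+10^(78.3/10)) = 81.36 dB SPL.
Then apply −20·log₁₀(8.9/2.4) = -11.38 dB → 70.0 dB SPL.

70.0 dB SPL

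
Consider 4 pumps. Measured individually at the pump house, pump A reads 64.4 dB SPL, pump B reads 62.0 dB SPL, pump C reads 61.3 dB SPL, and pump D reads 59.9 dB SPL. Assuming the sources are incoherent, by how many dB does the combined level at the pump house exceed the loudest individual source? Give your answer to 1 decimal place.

Incoherent sources sum as intensities:
L_total = 10·log₁₀(10^(64.4/10) + 10^(62.0/10) + 10^(61.3/10) + 10^(59.9/10)) = 68.24 dB SPL.
Excess over the loudest (64.4 dB): 68.24 − 64.4 = 3.8 dB.

3.8 dB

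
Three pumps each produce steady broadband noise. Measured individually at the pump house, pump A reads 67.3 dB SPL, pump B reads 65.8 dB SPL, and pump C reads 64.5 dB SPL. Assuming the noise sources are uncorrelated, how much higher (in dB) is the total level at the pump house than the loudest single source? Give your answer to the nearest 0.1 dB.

Add the sources as powers (linear), then convert back to dB:
L_total = 10·log₁₀(10^(67.3/10) + 10^(65.8/10) + 10^(64.5/10)) = 70.79 dB SPL.
Excess over the loudest (67.3 dB): 70.79 − 67.3 = 3.5 dB.

3.5 dB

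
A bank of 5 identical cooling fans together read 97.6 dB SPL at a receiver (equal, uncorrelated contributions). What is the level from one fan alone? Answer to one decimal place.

90.6 dB SPL

5 equal incoherent sources add 10·log₁₀(5) = 6.99 dB over one source.
L_one = 97.6 − 6.99 = 90.6 dB SPL.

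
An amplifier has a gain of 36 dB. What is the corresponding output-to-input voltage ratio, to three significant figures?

Voltage ratio = 10^(dB/20).
10^(36/20) = 10^(1.800) = 63.1.

63.1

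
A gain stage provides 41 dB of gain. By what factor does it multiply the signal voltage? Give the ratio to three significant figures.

112

Voltage ratio = 10^(dB/20).
10^(41/20) = 10^(2.050) = 112.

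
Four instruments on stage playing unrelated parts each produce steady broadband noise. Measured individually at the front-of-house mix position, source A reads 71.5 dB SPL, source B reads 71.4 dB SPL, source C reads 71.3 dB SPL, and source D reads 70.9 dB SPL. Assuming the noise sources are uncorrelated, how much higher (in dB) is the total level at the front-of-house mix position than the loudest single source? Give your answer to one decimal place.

Uncorrelated sources add in intensity (power), not in dB.
L_total = 10·log₁₀(10^(71.5/10) + 10^(71.4/10) + 10^(71.3/10) + 10^(70.9/10)) = 77.30 dB SPL.
Excess over the loudest (71.5 dB): 77.30 − 71.5 = 5.8 dB.

5.8 dB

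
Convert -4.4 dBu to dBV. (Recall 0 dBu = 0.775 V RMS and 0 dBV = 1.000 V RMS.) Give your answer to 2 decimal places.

The offset between the scales is 20·log₁₀(0.775/1.000) = −2.214 dB.
So dBV = -4.4 − 2.214 = -6.61 dBV.

-6.61 dBV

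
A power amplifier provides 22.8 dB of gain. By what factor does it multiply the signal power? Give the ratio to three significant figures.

Power ratio = 10^(dB/10).
10^(22.8/10) = 10^(2.280) = 191.

191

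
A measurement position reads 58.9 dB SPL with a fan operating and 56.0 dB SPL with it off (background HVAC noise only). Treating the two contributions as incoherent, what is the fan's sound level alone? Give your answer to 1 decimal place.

55.8 dB SPL

Remove the background by subtracting linear intensities:
L_src = 10·log₁₀(10^(58.9/10) − 10^(56.0/10)) = 10·log₁₀(378100) = 55.8 dB SPL.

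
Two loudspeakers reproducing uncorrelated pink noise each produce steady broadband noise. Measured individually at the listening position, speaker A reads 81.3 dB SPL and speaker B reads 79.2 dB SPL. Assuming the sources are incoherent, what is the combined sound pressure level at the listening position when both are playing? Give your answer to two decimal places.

Uncorrelated sources add in intensity (power), not in dB.
L_total = 10·log₁₀(10^(81.3/10) + 10^(79.2/10)) = 10·log₁₀(218100000) = 83.39 dB SPL.

83.39 dB SPL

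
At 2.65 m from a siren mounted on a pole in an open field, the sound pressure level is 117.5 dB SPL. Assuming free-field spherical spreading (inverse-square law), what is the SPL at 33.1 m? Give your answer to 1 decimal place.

95.6 dB SPL

Free-field point source: level drops by 20·log₁₀ of the distance ratio.
ΔL = −20·log₁₀(33.1/2.65) = -21.93 dB, so L₂ = 117.5 + (-21.93) = 95.6 dB SPL.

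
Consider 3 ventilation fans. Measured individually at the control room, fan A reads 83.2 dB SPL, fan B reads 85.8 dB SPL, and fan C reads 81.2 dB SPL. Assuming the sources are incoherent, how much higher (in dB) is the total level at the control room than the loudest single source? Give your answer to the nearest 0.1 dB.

2.8 dB

Add the sources as powers (linear), then convert back to dB:
L_total = 10·log₁₀(10^(83.2/10) + 10^(85.8/10) + 10^(81.2/10)) = 88.58 dB SPL.
Excess over the loudest (85.8 dB): 88.58 − 85.8 = 2.8 dB.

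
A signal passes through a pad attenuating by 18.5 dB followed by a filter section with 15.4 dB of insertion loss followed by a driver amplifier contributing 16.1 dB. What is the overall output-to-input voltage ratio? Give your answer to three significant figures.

Net gain = (−18.5) + (−15.4) + 16.1 = -17.8 dB.
Voltage ratio = 10^(-17.8/20) = 0.129.

0.129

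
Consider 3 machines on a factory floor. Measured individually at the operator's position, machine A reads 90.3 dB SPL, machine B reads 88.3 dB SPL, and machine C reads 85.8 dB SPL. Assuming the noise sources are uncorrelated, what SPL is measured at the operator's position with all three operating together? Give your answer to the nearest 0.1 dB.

93.3 dB SPL

Incoherent sources sum as intensities:
L_total = 10·log₁₀(10^(90.3/10) + 10^(88.3/10) + 10^(85.8/10)) = 10·log₁₀(2128000000) = 93.3 dB SPL.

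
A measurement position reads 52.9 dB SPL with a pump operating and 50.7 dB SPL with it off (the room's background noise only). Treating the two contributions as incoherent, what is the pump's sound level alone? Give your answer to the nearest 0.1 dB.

48.9 dB SPL

Subtract intensities: L_src = 10·log₁₀(10^(L_total/10) − 10^(L_bg/10)).
L_src = 10·log₁₀(10^(52.9/10) − 10^(50.7/10)) = 10·log₁₀(77490) = 48.9 dB SPL.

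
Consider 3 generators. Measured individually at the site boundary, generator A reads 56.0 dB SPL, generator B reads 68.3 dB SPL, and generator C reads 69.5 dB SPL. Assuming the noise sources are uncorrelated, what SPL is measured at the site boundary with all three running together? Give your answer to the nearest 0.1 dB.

72.1 dB SPL

Add the sources as powers (linear), then convert back to dB:
L_total = 10·log₁₀(10^(56.0/10) + 10^(68.3/10) + 10^(69.5/10)) = 10·log₁₀(16070000) = 72.1 dB SPL.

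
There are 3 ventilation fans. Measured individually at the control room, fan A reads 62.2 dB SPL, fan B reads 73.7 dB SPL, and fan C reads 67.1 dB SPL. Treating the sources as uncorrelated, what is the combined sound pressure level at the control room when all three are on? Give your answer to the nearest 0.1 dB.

74.8 dB SPL

Uncorrelated sources add in intensity (power), not in dB.
L_total = 10·log₁₀(10^(62.2/10) + 10^(73.7/10) + 10^(67.1/10)) = 10·log₁₀(30230000) = 74.8 dB SPL.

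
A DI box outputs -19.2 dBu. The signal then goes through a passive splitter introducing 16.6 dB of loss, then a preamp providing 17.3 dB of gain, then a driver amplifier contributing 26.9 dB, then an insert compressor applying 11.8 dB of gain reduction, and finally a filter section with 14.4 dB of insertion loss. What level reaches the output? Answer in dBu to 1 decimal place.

-17.8 dBu

Cascaded gains and losses add directly in dB.
-19.2 − 16.6 + 17.3 + 26.9 − 11.8 − 14.4 = -17.8 dBu.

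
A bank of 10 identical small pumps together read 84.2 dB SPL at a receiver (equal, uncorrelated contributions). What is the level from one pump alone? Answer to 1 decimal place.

74.2 dB SPL

10 equal incoherent sources add 10·log₁₀(10) = 10.00 dB over one source.
L_one = 84.2 − 10.00 = 74.2 dB SPL.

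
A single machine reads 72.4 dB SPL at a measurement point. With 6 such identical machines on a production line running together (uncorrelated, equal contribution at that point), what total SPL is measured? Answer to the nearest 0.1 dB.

6 equal incoherent sources raise the level by 10·log₁₀(6) = 7.78 dB.
L_total = 72.4 + 7.78 = 80.2 dB SPL.

80.2 dB SPL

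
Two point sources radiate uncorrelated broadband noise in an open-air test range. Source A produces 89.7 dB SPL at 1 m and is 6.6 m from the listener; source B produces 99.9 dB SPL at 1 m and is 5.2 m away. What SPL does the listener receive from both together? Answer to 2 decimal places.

85.83 dB SPL

At the listener: L_A = 89.7 − 20·log₁₀(6.6) = 73.309 dB; L_B = 99.9 − 20·log₁₀(5.2) = 85.580 dB.
Combined: 10·log₁₀(10^(73.309/10)+10^(85.580/10)) = 85.83 dB SPL.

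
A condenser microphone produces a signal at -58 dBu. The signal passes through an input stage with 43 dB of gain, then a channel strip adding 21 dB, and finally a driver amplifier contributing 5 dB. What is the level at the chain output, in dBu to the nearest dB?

+11 dBu

Gain stages sum in dB:
-58 + 43 + 21 + 5 = +11 dBu.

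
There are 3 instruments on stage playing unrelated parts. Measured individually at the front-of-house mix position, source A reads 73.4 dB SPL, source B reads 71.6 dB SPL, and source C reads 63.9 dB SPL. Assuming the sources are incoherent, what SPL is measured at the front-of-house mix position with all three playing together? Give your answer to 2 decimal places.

75.89 dB SPL

Incoherent sources sum as intensities:
L_total = 10·log₁₀(10^(73.4/10) + 10^(71.6/10) + 10^(63.9/10)) = 10·log₁₀(38790000) = 75.89 dB SPL.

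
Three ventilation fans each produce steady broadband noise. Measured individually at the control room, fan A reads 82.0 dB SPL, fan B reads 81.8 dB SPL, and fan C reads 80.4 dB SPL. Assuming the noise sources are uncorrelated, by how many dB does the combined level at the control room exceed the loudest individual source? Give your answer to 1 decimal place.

4.2 dB

Add the sources as powers (linear), then convert back to dB:
L_total = 10·log₁₀(10^(82.0/10) + 10^(81.8/10) + 10^(80.4/10)) = 86.23 dB SPL.
Excess over the loudest (82.0 dB): 86.23 − 82.0 = 4.2 dB.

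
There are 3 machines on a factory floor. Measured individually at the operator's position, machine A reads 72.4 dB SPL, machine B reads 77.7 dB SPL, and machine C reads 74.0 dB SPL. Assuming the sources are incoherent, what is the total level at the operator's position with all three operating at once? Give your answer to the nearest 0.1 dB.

80.1 dB SPL

Uncorrelated sources add in intensity (power), not in dB.
L_total = 10·log₁₀(10^(72.4/10) + 10^(77.7/10) + 10^(74.0/10)) = 10·log₁₀(101400000) = 80.1 dB SPL.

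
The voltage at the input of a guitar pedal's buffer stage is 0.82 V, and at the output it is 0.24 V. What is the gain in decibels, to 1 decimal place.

For a voltage ratio, dB = 20·log₁₀(V₂/V₁).
20·log₁₀(0.24/0.82) = 20·log₁₀(0.2927) = -10.7 dB.

-10.7 dB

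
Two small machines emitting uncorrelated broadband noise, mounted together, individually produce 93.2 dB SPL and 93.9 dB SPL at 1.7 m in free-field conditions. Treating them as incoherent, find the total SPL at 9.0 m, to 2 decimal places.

82.10 dB SPL

Combined at 1.7 m: 10·log₁₀(10^(93.2/10)+10^(93.9/10)) = 96.574 dB SPL.
Then apply −20·log₁₀(9.0/1.7) = -14.476 dB → 82.10 dB SPL.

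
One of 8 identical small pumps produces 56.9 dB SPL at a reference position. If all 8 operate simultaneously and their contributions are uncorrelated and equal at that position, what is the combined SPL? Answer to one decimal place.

8 equal incoherent sources raise the level by 10·log₁₀(8) = 9.03 dB.
L_total = 56.9 + 9.03 = 65.9 dB SPL.

65.9 dB SPL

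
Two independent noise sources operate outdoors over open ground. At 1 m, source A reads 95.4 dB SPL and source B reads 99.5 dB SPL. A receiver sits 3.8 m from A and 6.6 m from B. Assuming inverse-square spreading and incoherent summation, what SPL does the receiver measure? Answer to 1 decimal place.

At the listener: L_A = 95.4 − 20·log₁₀(3.8) = 83.80 dB; L_B = 99.5 − 20·log₁₀(6.6) = 83.11 dB.
Combined: 10·log₁₀(10^(83.80/10)+10^(83.11/10)) = 86.5 dB SPL.

86.5 dB SPL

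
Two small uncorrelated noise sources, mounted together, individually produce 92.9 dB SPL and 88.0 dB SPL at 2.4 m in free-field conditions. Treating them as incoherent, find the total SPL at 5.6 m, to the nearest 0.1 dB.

86.8 dB SPL

Combined at 2.4 m: 10·log₁₀(10^(92.9/10)+10^(88.0/10)) = 94.12 dB SPL.
Then apply −20·log₁₀(5.6/2.4) = -7.36 dB → 86.8 dB SPL.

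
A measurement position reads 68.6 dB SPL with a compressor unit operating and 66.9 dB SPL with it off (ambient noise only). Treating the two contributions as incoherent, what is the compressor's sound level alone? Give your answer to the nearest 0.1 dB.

63.7 dB SPL

Remove the background by subtracting linear intensities:
L_src = 10·log₁₀(10^(68.6/10) − 10^(66.9/10)) = 10·log₁₀(2347000) = 63.7 dB SPL.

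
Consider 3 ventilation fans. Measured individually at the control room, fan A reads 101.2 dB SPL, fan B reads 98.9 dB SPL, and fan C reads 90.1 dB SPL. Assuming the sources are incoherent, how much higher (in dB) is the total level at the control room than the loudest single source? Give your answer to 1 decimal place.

2.2 dB

Add the sources as powers (linear), then convert back to dB:
L_total = 10·log₁₀(10^(101.2/10) + 10^(98.9/10) + 10^(90.1/10)) = 103.42 dB SPL.
Excess over the loudest (101.2 dB): 103.42 − 101.2 = 2.2 dB.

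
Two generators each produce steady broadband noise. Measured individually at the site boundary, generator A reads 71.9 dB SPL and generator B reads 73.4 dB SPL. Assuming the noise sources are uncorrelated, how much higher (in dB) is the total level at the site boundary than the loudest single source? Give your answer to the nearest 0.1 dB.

2.3 dB

Incoherent sources sum as intensities:
L_total = 10·log₁₀(10^(71.9/10) + 10^(73.4/10)) = 75.72 dB SPL.
Excess over the loudest (73.4 dB): 75.72 − 73.4 = 2.3 dB.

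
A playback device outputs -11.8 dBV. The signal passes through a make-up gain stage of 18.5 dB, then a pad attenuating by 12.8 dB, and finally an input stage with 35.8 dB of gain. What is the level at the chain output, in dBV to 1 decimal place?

+29.7 dBV

Gain stages sum in dB:
-11.8 + 18.5 − 12.8 + 35.8 = +29.7 dBV.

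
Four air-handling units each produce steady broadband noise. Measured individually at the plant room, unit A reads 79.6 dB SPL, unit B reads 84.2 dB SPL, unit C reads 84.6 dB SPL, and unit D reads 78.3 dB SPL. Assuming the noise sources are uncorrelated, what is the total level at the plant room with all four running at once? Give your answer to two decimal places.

Add the sources as powers (linear), then convert back to dB:
L_total = 10·log₁₀(10^(79.6/10) + 10^(84.2/10) + 10^(84.6/10) + 10^(78.3/10)) = 10·log₁₀(710200000) = 88.51 dB SPL.

88.51 dB SPL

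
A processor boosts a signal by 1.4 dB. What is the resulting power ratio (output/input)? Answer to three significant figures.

Power ratio = 10^(dB/10).
10^(1.4/10) = 10^(0.1400) = 1.38.

1.38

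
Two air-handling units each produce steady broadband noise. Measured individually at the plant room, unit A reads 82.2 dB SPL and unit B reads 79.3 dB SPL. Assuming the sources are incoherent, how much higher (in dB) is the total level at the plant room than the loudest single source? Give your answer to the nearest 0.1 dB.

1.8 dB

Uncorrelated sources add in intensity (power), not in dB.
L_total = 10·log₁₀(10^(82.2/10) + 10^(79.3/10)) = 84.00 dB SPL.
Excess over the loudest (82.2 dB): 84.00 − 82.2 = 1.8 dB.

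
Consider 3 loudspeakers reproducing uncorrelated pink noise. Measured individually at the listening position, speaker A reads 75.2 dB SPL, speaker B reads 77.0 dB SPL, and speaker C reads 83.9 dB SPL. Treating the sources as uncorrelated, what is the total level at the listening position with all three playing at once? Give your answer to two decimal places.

85.17 dB SPL

Uncorrelated sources add in intensity (power), not in dB.
L_total = 10·log₁₀(10^(75.2/10) + 10^(77.0/10) + 10^(83.9/10)) = 10·log₁₀(328700000) = 85.17 dB SPL.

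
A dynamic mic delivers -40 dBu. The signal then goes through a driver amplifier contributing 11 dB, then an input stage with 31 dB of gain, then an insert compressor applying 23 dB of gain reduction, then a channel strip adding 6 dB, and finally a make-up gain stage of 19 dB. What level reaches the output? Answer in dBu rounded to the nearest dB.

+4 dBu

In dB, series stages simply add:
-40 + 11 + 31 − 23 + 6 + 19 = +4 dBu.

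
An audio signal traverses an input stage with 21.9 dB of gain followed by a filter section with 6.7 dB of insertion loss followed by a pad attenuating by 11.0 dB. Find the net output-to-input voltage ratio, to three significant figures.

Net gain = 21.9 + (−6.7) + (−11.0) = 4.2 dB.
Voltage ratio = 10^(4.2/20) = 1.62.

1.62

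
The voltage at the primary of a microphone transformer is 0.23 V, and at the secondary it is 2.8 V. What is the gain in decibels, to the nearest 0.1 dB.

Voltage ratio → dB uses the 20·log₁₀ form:
20·log₁₀(2.8/0.23) = 20·log₁₀(12.17) = 21.7 dB.

21.7 dB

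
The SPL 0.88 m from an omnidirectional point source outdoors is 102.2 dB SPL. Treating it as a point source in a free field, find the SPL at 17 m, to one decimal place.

Free-field point source: level drops by 20·log₁₀ of the distance ratio.
ΔL = −20·log₁₀(17/0.88) = -25.72 dB, so L₂ = 102.2 + (-25.72) = 76.5 dB SPL.

76.5 dB SPL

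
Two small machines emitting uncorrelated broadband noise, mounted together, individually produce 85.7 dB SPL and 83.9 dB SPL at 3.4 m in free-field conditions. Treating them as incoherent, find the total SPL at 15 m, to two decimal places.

75.01 dB SPL

Combined at 3.4 m: 10·log₁₀(10^(85.7/10)+10^(83.9/10)) = 87.903 dB SPL.
Then apply −20·log₁₀(15/3.4) = -12.892 dB → 75.01 dB SPL.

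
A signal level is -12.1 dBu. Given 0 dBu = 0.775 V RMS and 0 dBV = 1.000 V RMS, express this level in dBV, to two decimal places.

The offset between the scales is 20·log₁₀(0.775/1.000) = −2.214 dB.
So dBV = -12.1 − 2.214 = -14.31 dBV.

-14.31 dBV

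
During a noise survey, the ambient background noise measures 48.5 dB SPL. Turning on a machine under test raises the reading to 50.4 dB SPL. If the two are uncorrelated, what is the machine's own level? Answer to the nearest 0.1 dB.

45.9 dB SPL

Background correction is a power subtraction:
L_src = 10·log₁₀(10^(50.4/10) − 10^(48.5/10)) = 10·log₁₀(38850) = 45.9 dB SPL.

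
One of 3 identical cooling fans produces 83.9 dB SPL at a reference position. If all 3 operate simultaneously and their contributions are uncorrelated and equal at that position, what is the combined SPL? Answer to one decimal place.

3 equal incoherent sources raise the level by 10·log₁₀(3) = 4.77 dB.
L_total = 83.9 + 4.77 = 88.7 dB SPL.

88.7 dB SPL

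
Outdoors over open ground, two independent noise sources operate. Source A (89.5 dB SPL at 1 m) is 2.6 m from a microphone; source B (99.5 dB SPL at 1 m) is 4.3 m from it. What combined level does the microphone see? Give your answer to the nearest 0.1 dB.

87.9 dB SPL

At the listener: L_A = 89.5 − 20·log₁₀(2.6) = 81.20 dB; L_B = 99.5 − 20·log₁₀(4.3) = 86.83 dB.
Combined: 10·log₁₀(10^(81.20/10)+10^(86.83/10)) = 87.9 dB SPL.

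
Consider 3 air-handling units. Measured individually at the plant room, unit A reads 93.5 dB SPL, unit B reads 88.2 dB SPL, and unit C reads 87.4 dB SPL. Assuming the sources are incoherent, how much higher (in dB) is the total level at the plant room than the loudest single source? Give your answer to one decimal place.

1.9 dB

Incoherent sources sum as intensities:
L_total = 10·log₁₀(10^(93.5/10) + 10^(88.2/10) + 10^(87.4/10)) = 95.38 dB SPL.
Excess over the loudest (93.5 dB): 95.38 − 93.5 = 1.9 dB.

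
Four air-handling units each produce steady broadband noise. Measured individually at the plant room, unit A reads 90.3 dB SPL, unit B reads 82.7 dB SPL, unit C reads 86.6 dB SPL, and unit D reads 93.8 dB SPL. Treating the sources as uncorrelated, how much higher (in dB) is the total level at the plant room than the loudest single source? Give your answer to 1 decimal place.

Uncorrelated sources add in intensity (power), not in dB.
L_total = 10·log₁₀(10^(90.3/10) + 10^(82.7/10) + 10^(86.6/10) + 10^(93.8/10)) = 96.14 dB SPL.
Excess over the loudest (93.8 dB): 96.14 − 93.8 = 2.3 dB.

2.3 dB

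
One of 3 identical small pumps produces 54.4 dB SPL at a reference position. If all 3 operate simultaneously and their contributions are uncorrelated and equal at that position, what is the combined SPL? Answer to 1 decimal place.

59.2 dB SPL

3 equal incoherent sources raise the level by 10·log₁₀(3) = 4.77 dB.
L_total = 54.4 + 4.77 = 59.2 dB SPL.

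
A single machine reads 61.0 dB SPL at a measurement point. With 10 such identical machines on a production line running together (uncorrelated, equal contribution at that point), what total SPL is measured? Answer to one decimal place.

71.0 dB SPL

10 equal incoherent sources raise the level by 10·log₁₀(10) = 10.00 dB.
L_total = 61.0 + 10.00 = 71.0 dB SPL.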